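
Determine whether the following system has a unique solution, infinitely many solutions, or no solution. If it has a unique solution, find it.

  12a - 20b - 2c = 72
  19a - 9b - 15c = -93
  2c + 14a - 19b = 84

Row-reduce the augmented matrix:
R1 ← R1 / (12).
R2 ← R2 − 19·R1.
R3 ← R3 − 14·R1.
R2 ← R2 / (68/3).
R1 ← R1 + 5/3·R2.
R3 ← R3 − 13/3·R2.
R3 ← R3 / (897/136).
R1 ← R1 + 141/136·R3.
R2 ← R2 + 71/136·R3.
Reading off the reduced rows gives a = -3, b = -6, c = 6.

a = -3, b = -6, c = 6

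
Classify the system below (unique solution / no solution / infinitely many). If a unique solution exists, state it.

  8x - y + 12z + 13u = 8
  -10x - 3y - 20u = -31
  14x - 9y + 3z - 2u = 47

infinitely many solutions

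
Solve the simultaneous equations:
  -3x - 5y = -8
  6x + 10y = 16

infinitely many solutions

Row-reduce:
R1 ← R1 / (-3).
R2 ← R2 − 6·R1.
Rank is 1 with 2 unknowns, leaving y free.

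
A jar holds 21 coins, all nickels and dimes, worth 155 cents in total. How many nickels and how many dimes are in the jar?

nickels: 11, dimes: 10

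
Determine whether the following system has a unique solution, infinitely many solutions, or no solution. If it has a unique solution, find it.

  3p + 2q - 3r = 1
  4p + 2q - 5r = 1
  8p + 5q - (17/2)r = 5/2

infinitely many solutions

Row-reduce:
R1 ← R1 / (3).
R2 ← R2 − 4·R1.
R3 ← R3 − 8·R1.
R2 ← R2 / (-2/3).
R1 ← R1 − 2/3·R2.
R3 ← R3 + 1/3·R2.
Rank is 2 with 3 unknowns, leaving r free.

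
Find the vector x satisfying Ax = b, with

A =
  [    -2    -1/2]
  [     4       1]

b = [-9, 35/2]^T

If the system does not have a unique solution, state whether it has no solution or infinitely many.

no solution

Row-reduce:
R1 ← R1 / (-2).
R2 ← R2 − 4·R1.
Row 2 reduces to 0 = -1/2, a contradiction. The system is inconsistent.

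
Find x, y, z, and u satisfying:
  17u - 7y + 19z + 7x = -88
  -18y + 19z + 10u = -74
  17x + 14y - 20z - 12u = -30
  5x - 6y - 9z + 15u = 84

x = -6, y = 0, z = -6, u = 4

Row-reduce the augmented matrix:
R1 ← R1 / (7).
R3 ← R3 − 17·R1.
R4 ← R4 − 5·R1.
R2 ← R2 / (-18).
R1 ← R1 + 1·R2.
R3 ← R3 − 31·R2.
R4 ← R4 + 1·R2.
R3 ← R3 / (-4211/126).
R1 ← R1 − 209/126·R3.
R2 ← R2 + 19/18·R3.
R4 ← R4 + 2977/126·R3.
R4 ← R4 / (117053/4211).
R1 ← R1 − 350/4211·R4.
R2 ← R2 − 2457/4211·R4.
R3 ← R3 − 4544/4211·R4.
Reading off the reduced rows gives x = -6, y = 0, z = -6, u = 4.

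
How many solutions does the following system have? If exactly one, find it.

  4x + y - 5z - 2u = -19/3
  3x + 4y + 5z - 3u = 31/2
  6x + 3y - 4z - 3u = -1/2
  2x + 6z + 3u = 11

Row-reduce the augmented matrix:
R1 ← R1 / (4).
R2 ← R2 − 3·R1.
R3 ← R3 − 6·R1.
R4 ← R4 − 2·R1.
R2 ← R2 / (13/4).
R1 ← R1 − 1/4·R2.
R3 ← R3 − 3/2·R2.
R4 ← R4 + 1/2·R2.
R3 ← R3 / (-7/13).
R1 ← R1 + 25/13·R3.
R2 ← R2 − 35/13·R3.
R4 ← R4 − 128/13·R3.
R4 ← R4 / (115/7).
R1 ← R1 + 20/7·R4.
R2 ← R2 − 3·R4.
R3 ← R3 + 9/7·R4.
Reading off the reduced rows gives x = 0, y = 5/2, z = 3/2, u = 2/3.

x = 0, y = 5/2, z = 3/2, u = 2/3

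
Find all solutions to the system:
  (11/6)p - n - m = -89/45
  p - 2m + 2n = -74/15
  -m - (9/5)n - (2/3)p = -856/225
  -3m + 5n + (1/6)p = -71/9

m = 3, n = 1/5, p = 2/3

Row-reduce the augmented matrix:
R1 ← R1 / (-1).
R2 ← R2 + 2·R1.
R3 ← R3 + 1·R1.
R4 ← R4 + 3·R1.
R2 ← R2 / (4).
R1 ← R1 − 1·R2.
R3 ← R3 + 4/5·R2.
R4 ← R4 − 8·R2.
R3 ← R3 / (-91/30).
R1 ← R1 + 7/6·R3.
R2 ← R2 + 2/3·R3.
R4 reduces to 0 = 0, so the extra equation is consistent.
Reading off the reduced rows gives m = 3, n = 1/5, p = 2/3.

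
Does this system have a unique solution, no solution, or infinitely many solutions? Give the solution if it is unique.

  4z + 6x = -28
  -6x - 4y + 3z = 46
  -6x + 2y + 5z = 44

Row-reduce the augmented matrix:
R1 ← R1 / (6).
R2 ← R2 + 6·R1.
R3 ← R3 + 6·R1.
R2 ← R2 / (-4).
R3 ← R3 − 2·R2.
R3 ← R3 / (25/2).
R1 ← R1 − 2/3·R3.
R2 ← R2 + 7/4·R3.
Reading off the reduced rows gives x = -6, y = -1, z = 2.

x = -6, y = -1, z = 2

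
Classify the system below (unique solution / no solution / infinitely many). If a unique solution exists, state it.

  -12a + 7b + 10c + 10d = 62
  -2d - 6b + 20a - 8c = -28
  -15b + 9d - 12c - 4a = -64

infinitely many solutions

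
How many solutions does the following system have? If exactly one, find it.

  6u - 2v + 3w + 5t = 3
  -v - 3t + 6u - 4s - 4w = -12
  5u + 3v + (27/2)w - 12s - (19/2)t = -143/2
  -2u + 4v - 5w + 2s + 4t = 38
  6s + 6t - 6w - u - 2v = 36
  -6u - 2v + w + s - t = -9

Row-reduce:
R1 ← R1 / (6).
R2 ← R2 − 6·R1.
R3 ← R3 − 5·R1.
R4 ← R4 + 2·R1.
R5 ← R5 + 1·R1.
R6 ← R6 + 6·R1.
R1 ← R1 + 1/3·R2.
R3 ← R3 − 14/3·R2.
R4 ← R4 − 10/3·R2.
R5 ← R5 + 7/3·R2.
R6 ← R6 + 4·R2.
R3 ← R3 / (131/3).
R1 ← R1 + 11/6·R3.
R2 ← R2 + 7·R3.
R4 ← R4 − 58/3·R3.
R5 ← R5 + 131/6·R3.
R6 ← R6 + 24·R3.
R4 ← R4 / (1622/131).
R1 ← R1 + 138/131·R4.
R2 ← R2 + 384/131·R4.
R3 ← R3 − 20/131·R4.
R6 ← R6 + 1485/131·R4.
Swap R5 and R6.
R5 ← R5 / (8137/1622).
R1 ← R1 − 827/811·R5.
R2 ← R2 − 785/811·R5.
R3 ← R3 − 221/811·R5.
R4 ← R4 − 2863/1622·R5.
Row 6 reduces to 0 = -1/2, a contradiction. The system is inconsistent.

no solution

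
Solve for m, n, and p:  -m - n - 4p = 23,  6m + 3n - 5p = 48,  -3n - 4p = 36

Row-reduce the augmented matrix:
R1 ← R1 / (-1).
R2 ← R2 − 6·R1.
R2 ← R2 / (-3).
R1 ← R1 − 1·R2.
R3 ← R3 + 3·R2.
R3 ← R3 / (25).
R1 ← R1 + 17/3·R3.
R2 ← R2 − 29/3·R3.
Reading off the reduced rows gives m = 5, n = -4, p = -6.

m = 5, n = -4, p = -6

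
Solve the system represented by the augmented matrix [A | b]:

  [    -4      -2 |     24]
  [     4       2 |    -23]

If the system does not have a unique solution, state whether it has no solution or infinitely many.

Row-reduce:
R1 ← R1 / (-4).
R2 ← R2 − 4·R1.
Row 2 reduces to 0 = 1, a contradiction. The system is inconsistent.

no solution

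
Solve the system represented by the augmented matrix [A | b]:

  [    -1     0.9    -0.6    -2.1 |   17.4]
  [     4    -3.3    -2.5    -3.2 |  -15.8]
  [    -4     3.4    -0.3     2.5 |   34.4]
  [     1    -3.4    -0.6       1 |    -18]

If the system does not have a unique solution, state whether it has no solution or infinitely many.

x_1 = -6, x_2 = 4, x_3 = -6, x_4 = -2

Row-reduce the augmented matrix:
R1 ← R1 / (-1).
R2 ← R2 − 4·R1.
R3 ← R3 + 4·R1.
R4 ← R4 − 1·R1.
R2 ← R2 / (3/10).
R1 ← R1 + 9/10·R2.
R3 ← R3 + 1/5·R2.
R4 ← R4 + 5/2·R2.
R3 ← R3 / (-7/6).
R1 ← R1 + 141/10·R3.
R2 ← R2 + 49/3·R3.
R4 ← R4 + 1261/30·R3.
R4 ← R4 / (-1483/7).
R1 ← R1 + 2484/35·R4.
R2 ← R2 + 83·R4.
R3 ← R3 + 19/7·R4.
Reading off the reduced rows gives x_1 = -6, x_2 = 4, x_3 = -6, x_4 = -2.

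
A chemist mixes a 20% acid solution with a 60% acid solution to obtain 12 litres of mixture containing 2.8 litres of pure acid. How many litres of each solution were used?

Let a = litres of solution A, b = litres of solution B.
  a + b = 12
  (1/5)a + (3/5)b = 14/5
From equation 1: a = 12 − b.
Substitute into equation 2 and solve: b = 1.
Then a = 11.

litres of solution A: 11, litres of solution B: 1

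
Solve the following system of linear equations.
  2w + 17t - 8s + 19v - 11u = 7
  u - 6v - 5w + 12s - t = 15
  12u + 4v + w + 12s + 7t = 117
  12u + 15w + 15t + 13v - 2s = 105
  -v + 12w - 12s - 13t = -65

u = 6, v = 4, w = -2, s = 2, t = 1

Row-reduce the augmented matrix:
R1 ← R1 / (-11).
R2 ← R2 − 1·R1.
R3 ← R3 − 12·R1.
R4 ← R4 − 12·R1.
R2 ← R2 / (-47/11).
R1 ← R1 + 19/11·R2.
R3 ← R3 − 272/11·R2.
R4 ← R4 − 371/11·R2.
R5 ← R5 + 1·R2.
R3 ← R3 / (-1161/47).
R1 ← R1 − 83/47·R3.
R2 ← R2 − 53/47·R3.
R4 ← R4 + 980/47·R3.
R5 ← R5 − 617/47·R3.
R4 ← R4 / (23714/1161).
R1 ← R1 − 1240/1161·R4.
R2 ← R2 − 568/1161·R4.
R3 ← R3 + 3220/1161·R4.
R5 ← R5 − 25276/1161·R4.
R5 ← R5 / (-2070/167).
R1 ← R1 + 5056/11857·R5.
R2 ← R2 − 143/167·R5.
R3 ← R3 − 8157/11857·R5.
R4 ← R4 − 15817/23714·R5.
Reading off the reduced rows gives u = 6, v = 4, w = -2, s = 2, t = 1.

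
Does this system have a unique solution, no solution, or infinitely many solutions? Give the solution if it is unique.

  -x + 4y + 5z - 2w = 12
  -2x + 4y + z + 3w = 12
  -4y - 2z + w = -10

infinitely many solutions

Row-reduce:
R1 ← R1 / (-1).
R2 ← R2 + 2·R1.
R2 ← R2 / (-4).
R1 ← R1 + 4·R2.
R3 ← R3 + 4·R2.
R3 ← R3 / (7).
R1 ← R1 − 4·R3.
R2 ← R2 − 9/4·R3.
Rank is 3 with 4 unknowns, leaving w free.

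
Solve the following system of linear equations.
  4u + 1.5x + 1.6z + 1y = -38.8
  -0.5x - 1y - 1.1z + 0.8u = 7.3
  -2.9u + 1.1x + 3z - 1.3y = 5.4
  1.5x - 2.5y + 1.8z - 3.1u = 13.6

x = -6, y = -5, z = -3, u = -5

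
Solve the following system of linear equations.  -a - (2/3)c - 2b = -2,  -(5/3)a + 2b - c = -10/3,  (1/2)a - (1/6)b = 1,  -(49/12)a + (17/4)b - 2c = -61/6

no solution

Row-reduce:
R1 ← R1 / (-1).
R2 ← R2 + 5/3·R1.
R3 ← R3 − 1/2·R1.
R4 ← R4 + 49/12·R1.
R2 ← R2 / (16/3).
R1 ← R1 − 2·R2.
R3 ← R3 + 7/6·R2.
R4 ← R4 − 149/12·R2.
R3 ← R3 / (-89/288).
R1 ← R1 − 5/8·R3.
R2 ← R2 − 1/48·R3.
R4 ← R4 − 89/192·R3.
Row 4 reduces to 0 = -2, a contradiction. The system is inconsistent.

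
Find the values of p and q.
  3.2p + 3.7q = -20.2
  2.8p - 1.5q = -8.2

p = -4, q = -2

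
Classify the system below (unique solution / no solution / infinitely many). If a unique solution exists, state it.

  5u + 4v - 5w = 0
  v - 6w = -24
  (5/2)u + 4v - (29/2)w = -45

no solution

Row-reduce:
R1 ← R1 / (5).
R3 ← R3 − 5/2·R1.
R1 ← R1 − 4/5·R2.
R3 ← R3 − 2·R2.
Row 3 reduces to 0 = 3, a contradiction. The system is inconsistent.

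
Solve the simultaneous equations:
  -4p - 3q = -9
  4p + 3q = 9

Row-reduce:
R1 ← R1 / (-4).
R2 ← R2 − 4·R1.
Rank is 1 with 2 unknowns, leaving q free.

infinitely many solutions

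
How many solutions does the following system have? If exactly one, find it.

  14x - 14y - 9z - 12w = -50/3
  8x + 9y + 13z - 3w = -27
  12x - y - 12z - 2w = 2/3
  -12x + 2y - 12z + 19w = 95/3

x = -2, y = 4/3, z = -2, w = -1

Row-reduce the augmented matrix:
R1 ← R1 / (14).
R2 ← R2 − 8·R1.
R3 ← R3 − 12·R1.
R4 ← R4 + 12·R1.
R2 ← R2 / (17).
R1 ← R1 + 1·R2.
R3 ← R3 − 11·R2.
R4 ← R4 + 10·R2.
R3 ← R3 / (-1907/119).
R1 ← R1 − 101/238·R3.
R2 ← R2 − 127/119·R3.
R4 ← R4 + 1076/119·R3.
R4 ← R4 / (14715/1907).
R1 ← R1 + 1819/3814·R4.
R2 ← R2 − 1168/1907·R4.
R3 ← R3 + 689/1907·R4.
Reading off the reduced rows gives x = -2, y = 4/3, z = -2, w = -1.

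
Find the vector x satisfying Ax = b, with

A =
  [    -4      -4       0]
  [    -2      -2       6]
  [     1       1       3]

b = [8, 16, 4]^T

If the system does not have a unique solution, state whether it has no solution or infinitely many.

infinitely many solutions

Row-reduce:
R1 ← R1 / (-4).
R2 ← R2 + 2·R1.
R3 ← R3 − 1·R1.
R2 ← R2 / (6).
R3 ← R3 − 3·R2.
Rank is 2 with 3 unknowns, leaving x_2 free.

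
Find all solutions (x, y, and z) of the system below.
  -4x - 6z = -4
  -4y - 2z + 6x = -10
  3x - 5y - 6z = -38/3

Row-reduce the augmented matrix:
R1 ← R1 / (-4).
R2 ← R2 − 6·R1.
R3 ← R3 − 3·R1.
R2 ← R2 / (-4).
R3 ← R3 + 5·R2.
R3 ← R3 / (13/4).
R1 ← R1 − 3/2·R3.
R2 ← R2 − 11/4·R3.
Reading off the reduced rows gives x = -1, y = 1/3, z = 4/3.

x = -1, y = 1/3, z = 4/3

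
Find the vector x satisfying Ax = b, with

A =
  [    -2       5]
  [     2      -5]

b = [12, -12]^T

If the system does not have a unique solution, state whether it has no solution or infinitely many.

infinitely many solutions

Row-reduce:
R1 ← R1 / (-2).
R2 ← R2 − 2·R1.
Rank is 1 with 2 unknowns, leaving x_2 free.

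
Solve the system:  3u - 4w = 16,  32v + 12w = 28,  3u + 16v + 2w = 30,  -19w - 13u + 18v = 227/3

u = 4/3, v = 2, w = -3

Row-reduce the augmented matrix:
R1 ← R1 / (3).
R3 ← R3 − 3·R1.
R4 ← R4 + 13·R1.
R2 ← R2 / (32).
R3 ← R3 − 16·R2.
R4 ← R4 − 18·R2.
Swap R3 and R4.
R3 ← R3 / (-517/12).
R1 ← R1 + 4/3·R3.
R2 ← R2 − 3/8·R3.
R4 reduces to 0 = 0, so the extra equation is consistent.
Reading off the reduced rows gives u = 4/3, v = 2, w = -3.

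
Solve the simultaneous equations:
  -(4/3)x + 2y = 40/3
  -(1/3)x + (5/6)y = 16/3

Row-reduce the augmented matrix:
R1 ← R1 / (-4/3).
R2 ← R2 + 1/3·R1.
R2 ← R2 / (1/3).
R1 ← R1 + 3/2·R2.
Reading off the reduced rows gives x = -1, y = 6.

x = -1, y = 6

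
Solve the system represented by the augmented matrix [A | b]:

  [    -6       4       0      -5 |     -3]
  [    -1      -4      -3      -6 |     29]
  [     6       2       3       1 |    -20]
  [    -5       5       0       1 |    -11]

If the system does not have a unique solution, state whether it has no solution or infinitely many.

Row-reduce the augmented matrix:
R1 ← R1 / (-6).
R2 ← R2 + 1·R1.
R3 ← R3 − 6·R1.
R4 ← R4 + 5·R1.
R2 ← R2 / (-14/3).
R1 ← R1 + 2/3·R2.
R3 ← R3 − 6·R2.
R4 ← R4 − 5/3·R2.
R3 ← R3 / (-6/7).
R1 ← R1 − 3/7·R3.
R2 ← R2 − 9/14·R3.
R4 ← R4 + 15/14·R3.
R4 ← R4 / (133/8).
R1 ← R1 + 15/4·R4.
R2 ← R2 + 55/8·R4.
R3 ← R3 − 149/12·R4.
Reading off the reduced rows gives x_1 = 0, x_2 = -2, x_3 = -5, x_4 = -1.

x_1 = 0, x_2 = -2, x_3 = -5, x_4 = -1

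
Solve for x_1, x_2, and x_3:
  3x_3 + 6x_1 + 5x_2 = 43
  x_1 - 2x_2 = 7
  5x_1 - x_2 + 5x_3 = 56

x_1 = 5, x_2 = -1, x_3 = 6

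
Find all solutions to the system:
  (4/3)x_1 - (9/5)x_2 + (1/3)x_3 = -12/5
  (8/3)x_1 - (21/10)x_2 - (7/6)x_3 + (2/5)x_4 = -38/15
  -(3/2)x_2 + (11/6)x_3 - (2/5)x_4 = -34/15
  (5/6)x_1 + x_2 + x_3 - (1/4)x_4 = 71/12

Row-reduce:
R1 ← R1 / (4/3).
R2 ← R2 − 8/3·R1.
R4 ← R4 − 5/6·R1.
R2 ← R2 / (3/2).
R1 ← R1 + 27/20·R2.
R3 ← R3 + 3/2·R2.
R4 ← R4 − 17/8·R2.
Swap R3 and R4.
R3 ← R3 / (61/18).
R1 ← R1 + 7/5·R3.
R2 ← R2 + 11/9·R3.
Rank is 3 with 4 unknowns, leaving x_4 free.

infinitely many solutions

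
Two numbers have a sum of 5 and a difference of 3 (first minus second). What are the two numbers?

first number: 4, second number: 1

Let x = first number, y = second number.
  x + y = 5
  x - y = 3
Row-reduce the augmented matrix:
R2 ← R2 − 1·R1.
R2 ← R2 / (-2).
R1 ← R1 − 1·R2.
Reading off the reduced rows gives x = 4, y = 1.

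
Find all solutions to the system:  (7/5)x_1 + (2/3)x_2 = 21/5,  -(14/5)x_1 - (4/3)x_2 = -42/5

infinitely many solutions

Row-reduce:
R1 ← R1 / (7/5).
R2 ← R2 + 14/5·R1.
Rank is 1 with 2 unknowns, leaving x_2 free.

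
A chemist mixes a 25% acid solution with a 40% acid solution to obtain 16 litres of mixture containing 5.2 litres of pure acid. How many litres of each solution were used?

Let a = litres of solution A, b = litres of solution B.
  a + b = 16
  (1/4)a + (2/5)b = 26/5
From equation 1: a = 16 − b.
Substitute into equation 2 and solve: b = 8.
Then a = 8.

litres of solution A: 8, litres of solution B: 8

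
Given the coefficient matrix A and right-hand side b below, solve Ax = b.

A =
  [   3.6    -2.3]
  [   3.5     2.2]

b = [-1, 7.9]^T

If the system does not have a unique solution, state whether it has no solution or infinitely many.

Row-reduce the augmented matrix:
R1 ← R1 / (18/5).
R2 ← R2 − 7/2·R1.
R2 ← R2 / (1597/360).
R1 ← R1 + 23/36·R2.
Reading off the reduced rows gives x_1 = 1, x_2 = 2.

x_1 = 1, x_2 = 2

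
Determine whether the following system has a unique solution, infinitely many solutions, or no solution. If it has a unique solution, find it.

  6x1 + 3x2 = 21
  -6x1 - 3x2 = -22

Row-reduce:
R1 ← R1 / (6).
R2 ← R2 + 6·R1.
Row 2 reduces to 0 = -1, a contradiction. The system is inconsistent.

no solution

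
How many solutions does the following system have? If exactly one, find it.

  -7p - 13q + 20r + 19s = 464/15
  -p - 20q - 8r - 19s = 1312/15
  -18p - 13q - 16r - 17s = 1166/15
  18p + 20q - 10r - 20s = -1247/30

Row-reduce the augmented matrix:
R1 ← R1 / (-7).
R2 ← R2 + 1·R1.
R3 ← R3 + 18·R1.
R4 ← R4 − 18·R1.
R2 ← R2 / (-127/7).
R1 ← R1 − 13/7·R2.
R3 ← R3 − 143/7·R2.
R4 ← R4 + 94/7·R2.
R3 ← R3 / (-10116/127).
R1 ← R1 + 504/127·R3.
R2 ← R2 − 76/127·R3.
R4 ← R4 − 6282/127·R3.
R4 ← R4 / (-6267/562).
R1 ← R1 + 123/281·R4.
R2 ← R2 − 437/843·R4.
R3 ← R3 − 3823/3372·R4.
Reading off the reduced rows gives p = -9/5, q = -7/3, r = 9/4, s = -3.

p = -9/5, q = -7/3, r = 9/4, s = -3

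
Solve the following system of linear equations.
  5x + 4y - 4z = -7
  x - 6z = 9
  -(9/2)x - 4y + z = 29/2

Row-reduce:
R1 ← R1 / (5).
R2 ← R2 − 1·R1.
R3 ← R3 + 9/2·R1.
R2 ← R2 / (-4/5).
R1 ← R1 − 4/5·R2.
R3 ← R3 + 2/5·R2.
Row 3 reduces to 0 = 3, a contradiction. The system is inconsistent.

no solution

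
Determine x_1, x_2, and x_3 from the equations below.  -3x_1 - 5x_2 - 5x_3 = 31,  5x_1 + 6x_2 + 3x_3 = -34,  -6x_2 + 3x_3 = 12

Row-reduce the augmented matrix:
R1 ← R1 / (-3).
R2 ← R2 − 5·R1.
R2 ← R2 / (-7/3).
R1 ← R1 − 5/3·R2.
R3 ← R3 + 6·R2.
R3 ← R3 / (117/7).
R1 ← R1 + 15/7·R3.
R2 ← R2 − 16/7·R3.
Reading off the reduced rows gives x_1 = -2, x_2 = -3, x_3 = -2.

x_1 = -2, x_2 = -3, x_3 = -2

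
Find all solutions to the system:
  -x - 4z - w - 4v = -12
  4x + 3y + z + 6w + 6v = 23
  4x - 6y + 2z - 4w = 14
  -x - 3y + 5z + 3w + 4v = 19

infinitely many solutions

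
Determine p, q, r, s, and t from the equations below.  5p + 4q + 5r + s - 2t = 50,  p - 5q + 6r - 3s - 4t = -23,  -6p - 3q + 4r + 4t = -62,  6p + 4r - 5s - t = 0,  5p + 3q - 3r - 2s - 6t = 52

p = 5, q = 4, r = -1, s = 6, t = -4

Row-reduce the augmented matrix:
R1 ← R1 / (5).
R2 ← R2 − 1·R1.
R3 ← R3 + 6·R1.
R4 ← R4 − 6·R1.
R5 ← R5 − 5·R1.
R2 ← R2 / (-29/5).
R1 ← R1 − 4/5·R2.
R3 ← R3 − 9/5·R2.
R4 ← R4 + 24/5·R2.
R5 ← R5 + 1·R2.
R3 ← R3 / (335/29).
R1 ← R1 − 49/29·R3.
R2 ← R2 + 25/29·R3.
R4 ← R4 + 178/29·R3.
R5 ← R5 + 257/29·R3.
R4 ← R4 / (-1153/335).
R1 ← R1 + 91/335·R4.
R2 ← R2 − 38/67·R4.
R3 ← R3 − 6/335·R4.
R5 ← R5 + 767/335·R4.
R5 ← R5 / (-7025/1153).
R1 ← R1 + 1537/1153·R5.
R2 ← R2 − 1638/1153·R5.
R3 ← R3 − 76/1153·R5.
R4 ← R4 + 1553/1153·R5.
Reading off the reduced rows gives p = 5, q = 4, r = -1, s = 6, t = -4.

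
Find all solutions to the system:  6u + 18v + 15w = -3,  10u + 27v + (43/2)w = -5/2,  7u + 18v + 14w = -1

infinitely many solutions

Row-reduce:
R1 ← R1 / (6).
R2 ← R2 − 10·R1.
R3 ← R3 − 7·R1.
R2 ← R2 / (-3).
R1 ← R1 − 3·R2.
R3 ← R3 + 3·R2.
Rank is 2 with 3 unknowns, leaving w free.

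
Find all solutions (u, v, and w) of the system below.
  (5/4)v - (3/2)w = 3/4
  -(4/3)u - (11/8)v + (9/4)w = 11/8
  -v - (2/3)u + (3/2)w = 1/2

infinitely many solutions

Row-reduce:
Swap R1 and R2.
R1 ← R1 / (-4/3).
R3 ← R3 + 2/3·R1.
R2 ← R2 / (5/4).
R1 ← R1 − 33/32·R2.
R3 ← R3 + 5/16·R2.
Rank is 2 with 3 unknowns, leaving w free.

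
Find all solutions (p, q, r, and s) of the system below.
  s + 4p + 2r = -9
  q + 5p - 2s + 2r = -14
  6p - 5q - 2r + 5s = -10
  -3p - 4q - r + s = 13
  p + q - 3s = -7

no solution

Row-reduce:
R1 ← R1 / (4).
R2 ← R2 − 5·R1.
R3 ← R3 − 6·R1.
R4 ← R4 + 3·R1.
R5 ← R5 − 1·R1.
R3 ← R3 + 5·R2.
R4 ← R4 + 4·R2.
R5 ← R5 − 1·R2.
R3 ← R3 / (-15/2).
R1 ← R1 − 1/2·R3.
R2 ← R2 + 1/2·R3.
R4 ← R4 + 3/2·R3.
R4 ← R4 / (-87/10).
R1 ← R1 + 3/5·R4.
R2 ← R2 + 12/5·R4.
R3 ← R3 − 17/10·R4.
Row 5 reduces to 0 = -2, a contradiction. The system is inconsistent.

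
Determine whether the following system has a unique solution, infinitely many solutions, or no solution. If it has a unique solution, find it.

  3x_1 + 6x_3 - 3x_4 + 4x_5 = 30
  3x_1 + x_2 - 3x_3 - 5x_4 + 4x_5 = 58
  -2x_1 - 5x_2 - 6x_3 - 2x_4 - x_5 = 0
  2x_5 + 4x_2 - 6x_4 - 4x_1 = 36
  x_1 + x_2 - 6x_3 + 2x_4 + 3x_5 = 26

x_1 = 2, x_2 = 2, x_3 = -2, x_4 = -4, x_5 = 6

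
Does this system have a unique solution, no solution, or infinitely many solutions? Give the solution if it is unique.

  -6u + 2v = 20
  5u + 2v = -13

u = -3, v = 1

Row-reduce the augmented matrix:
R1 ← R1 / (-6).
R2 ← R2 − 5·R1.
R2 ← R2 / (11/3).
R1 ← R1 + 1/3·R2.
Reading off the reduced rows gives u = -3, v = 1.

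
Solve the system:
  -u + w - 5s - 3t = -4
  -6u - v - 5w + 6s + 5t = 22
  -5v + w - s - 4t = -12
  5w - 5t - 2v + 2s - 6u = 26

infinitely many solutions

Row-reduce:
R1 ← R1 / (-1).
R2 ← R2 + 6·R1.
R4 ← R4 + 6·R1.
R2 ← R2 / (-1).
R3 ← R3 + 5·R2.
R4 ← R4 + 2·R2.
R3 ← R3 / (56).
R1 ← R1 + 1·R3.
R2 ← R2 − 11·R3.
R4 ← R4 − 21·R3.
R4 ← R4 / (223/8).
R1 ← R1 − 99/56·R4.
R2 ← R2 + 25/56·R4.
R3 ← R3 + 181/56·R4.
Rank is 4 with 5 unknowns, leaving t free.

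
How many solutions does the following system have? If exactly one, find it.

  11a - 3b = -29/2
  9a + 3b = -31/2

Row-reduce the augmented matrix:
R1 ← R1 / (11).
R2 ← R2 − 9·R1.
R2 ← R2 / (60/11).
R1 ← R1 + 3/11·R2.
Reading off the reduced rows gives a = -3/2, b = -2/3.

a = -3/2, b = -2/3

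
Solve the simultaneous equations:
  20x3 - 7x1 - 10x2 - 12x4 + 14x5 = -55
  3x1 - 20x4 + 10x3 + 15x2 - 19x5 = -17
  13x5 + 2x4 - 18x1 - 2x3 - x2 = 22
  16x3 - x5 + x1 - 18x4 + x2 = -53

Row-reduce:
R1 ← R1 / (-7).
R2 ← R2 − 3·R1.
R3 ← R3 + 18·R1.
R4 ← R4 − 1·R1.
R2 ← R2 / (75/7).
R1 ← R1 − 10/7·R2.
R3 ← R3 − 173/7·R2.
R4 ← R4 + 3/7·R2.
R3 ← R3 / (-1444/15).
R1 ← R1 + 16/3·R3.
R2 ← R2 − 26/15·R3.
R4 ← R4 − 98/5·R3.
R4 ← R4 / (-4011/1805).
R1 ← R1 − 12/361·R4.
R2 ← R2 + 1283/1805·R4.
R3 ← R3 + 3407/3610·R4.
Rank is 4 with 5 unknowns, leaving x5 free.

infinitely many solutions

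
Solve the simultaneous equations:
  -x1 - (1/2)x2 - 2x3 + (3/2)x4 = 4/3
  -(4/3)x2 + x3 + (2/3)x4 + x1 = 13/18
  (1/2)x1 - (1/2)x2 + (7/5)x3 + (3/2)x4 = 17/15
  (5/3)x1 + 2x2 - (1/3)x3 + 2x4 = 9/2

x1 = 1, x2 = 1/3, x3 = -1/2, x4 = 1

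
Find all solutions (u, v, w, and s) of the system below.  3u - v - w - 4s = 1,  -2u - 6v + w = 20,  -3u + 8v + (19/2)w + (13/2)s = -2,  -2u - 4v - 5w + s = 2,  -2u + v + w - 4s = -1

Row-reduce:
R1 ← R1 / (3).
R2 ← R2 + 2·R1.
R3 ← R3 + 3·R1.
R4 ← R4 + 2·R1.
R5 ← R5 + 2·R1.
R2 ← R2 / (-20/3).
R1 ← R1 + 1/3·R2.
R3 ← R3 − 7·R2.
R4 ← R4 + 14/3·R2.
R5 ← R5 − 1/3·R2.
R3 ← R3 / (177/20).
R1 ← R1 + 7/20·R3.
R2 ← R2 + 1/20·R3.
R4 ← R4 + 59/10·R3.
R5 ← R5 − 7/20·R3.
Swap R4 and R5.
R4 ← R4 / (-801/118).
R1 ← R1 + 143/118·R4.
R2 ← R2 − 47/118·R4.
R3 ← R3 + 2/59·R4.
Row 5 reduces to 0 = 2, a contradiction. The system is inconsistent.

no solution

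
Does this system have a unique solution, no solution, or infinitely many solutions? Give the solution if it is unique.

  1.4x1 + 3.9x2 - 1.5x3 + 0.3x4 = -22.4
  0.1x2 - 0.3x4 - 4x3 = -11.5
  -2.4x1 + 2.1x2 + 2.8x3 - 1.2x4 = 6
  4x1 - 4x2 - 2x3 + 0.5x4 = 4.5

x1 = -1, x2 = -4, x3 = 3, x4 = -3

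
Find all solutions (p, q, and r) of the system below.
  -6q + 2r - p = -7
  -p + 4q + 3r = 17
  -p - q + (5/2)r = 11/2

Row-reduce:
R1 ← R1 / (-1).
R2 ← R2 + 1·R1.
R3 ← R3 + 1·R1.
R2 ← R2 / (10).
R1 ← R1 − 6·R2.
R3 ← R3 − 5·R2.
Row 3 reduces to 0 = 1/2, a contradiction. The system is inconsistent.

no solution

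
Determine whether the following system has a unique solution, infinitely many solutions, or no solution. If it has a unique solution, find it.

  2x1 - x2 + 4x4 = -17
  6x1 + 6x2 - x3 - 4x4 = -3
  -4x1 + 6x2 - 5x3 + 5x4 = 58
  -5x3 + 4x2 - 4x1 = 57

x1 = -5, x2 = 3, x3 = -5, x4 = -1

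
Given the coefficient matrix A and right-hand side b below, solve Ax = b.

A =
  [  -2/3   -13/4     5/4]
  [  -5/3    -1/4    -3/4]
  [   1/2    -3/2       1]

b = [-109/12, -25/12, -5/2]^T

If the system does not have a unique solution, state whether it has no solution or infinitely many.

no solution

Row-reduce:
R1 ← R1 / (-2/3).
R2 ← R2 + 5/3·R1.
R3 ← R3 − 1/2·R1.
R2 ← R2 / (63/8).
R1 ← R1 − 39/8·R2.
R3 ← R3 + 63/16·R2.
Row 3 reduces to 0 = 1, a contradiction. The system is inconsistent.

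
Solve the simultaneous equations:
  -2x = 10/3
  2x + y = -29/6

x = -5/3, y = -3/2

Row-reduce the augmented matrix:
R1 ← R1 / (-2).
R2 ← R2 − 2·R1.
Reading off the reduced rows gives x = -5/3, y = -3/2.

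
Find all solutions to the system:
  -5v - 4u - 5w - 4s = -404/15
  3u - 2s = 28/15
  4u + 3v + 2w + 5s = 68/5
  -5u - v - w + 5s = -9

Row-reduce the augmented matrix:
R1 ← R1 / (-4).
R2 ← R2 − 3·R1.
R3 ← R3 − 4·R1.
R4 ← R4 + 5·R1.
R2 ← R2 / (-15/4).
R1 ← R1 − 5/4·R2.
R3 ← R3 + 2·R2.
R4 ← R4 − 21/4·R2.
R3 ← R3 / (-1).
R2 ← R2 − 1·R3.
R4 ← R4 / (3).
R1 ← R1 + 2/3·R4.
R2 ← R2 − 5·R4.
R3 ← R3 + 11/3·R4.
Reading off the reduced rows gives u = 2/5, v = 3, w = 7/3, s = -1/3.

u = 2/5, v = 3, w = 7/3, s = -1/3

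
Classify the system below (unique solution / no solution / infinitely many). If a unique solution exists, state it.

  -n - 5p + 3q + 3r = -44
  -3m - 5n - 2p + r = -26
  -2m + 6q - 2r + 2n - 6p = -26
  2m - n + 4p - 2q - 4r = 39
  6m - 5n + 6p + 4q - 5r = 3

m = 1, n = 3, p = 1, q = -6, r = -6

Row-reduce the augmented matrix:
Swap R1 and R2.
R1 ← R1 / (-3).
R3 ← R3 + 2·R1.
R4 ← R4 − 2·R1.
R5 ← R5 − 6·R1.
R2 ← R2 / (-1).
R1 ← R1 − 5/3·R2.
R3 ← R3 − 16/3·R2.
R4 ← R4 + 13/3·R2.
R5 ← R5 + 15·R2.
R3 ← R3 / (-94/3).
R1 ← R1 + 23/3·R3.
R2 ← R2 − 5·R3.
R4 ← R4 − 73/3·R3.
R5 ← R5 − 77·R3.
R4 ← R4 / (98/47).
R1 ← R1 + 18/47·R4.
R2 ← R2 − 24/47·R4.
R3 ← R3 + 33/47·R4.
R5 ← R5 − 614/47·R4.
R5 ← R5 / (1089/49).
R1 ← R1 − 15/49·R5.
R2 ← R2 − 29/49·R5.
R3 ← R3 + 239/98·R5.
R4 ← R4 + 281/98·R5.
Reading off the reduced rows gives m = 1, n = 3, p = 1, q = -6, r = -6.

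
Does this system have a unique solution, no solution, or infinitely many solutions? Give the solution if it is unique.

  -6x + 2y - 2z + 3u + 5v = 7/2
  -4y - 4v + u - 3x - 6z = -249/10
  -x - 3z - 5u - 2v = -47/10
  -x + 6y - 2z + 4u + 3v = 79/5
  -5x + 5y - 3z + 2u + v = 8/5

x = 2, y = 2, z = 0, u = -1/2, v = 13/5

Row-reduce the augmented matrix:
R1 ← R1 / (-6).
R2 ← R2 + 3·R1.
R3 ← R3 + 1·R1.
R4 ← R4 + 1·R1.
R5 ← R5 + 5·R1.
R2 ← R2 / (-5).
R1 ← R1 + 1/3·R2.
R3 ← R3 + 1/3·R2.
R4 ← R4 − 17/3·R2.
R5 ← R5 − 10/3·R2.
R3 ← R3 / (-7/3).
R1 ← R1 − 2/3·R3.
R2 ← R2 − 1·R3.
R4 ← R4 + 22/3·R3.
R5 ← R5 + 14/3·R3.
R4 ← R4 / (704/35).
R1 ← R1 + 71/35·R4.
R2 ← R2 + 157/70·R4.
R3 ← R3 − 82/35·R4.
R5 ← R5 − 101/10·R4.
R5 ← R5 / (-2729/704).
R1 ← R1 + 299/352·R5.
R2 ← R2 − 375/704·R5.
R3 ← R3 − 133/176·R5.
R4 ← R4 − 41/352·R5.
Reading off the reduced rows gives x = 2, y = 2, z = 0, u = -1/2, v = 13/5.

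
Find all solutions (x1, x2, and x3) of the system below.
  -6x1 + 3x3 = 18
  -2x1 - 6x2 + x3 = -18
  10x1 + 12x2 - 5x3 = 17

Row-reduce:
R1 ← R1 / (-6).
R2 ← R2 + 2·R1.
R3 ← R3 − 10·R1.
R2 ← R2 / (-6).
R3 ← R3 − 12·R2.
Row 3 reduces to 0 = -1, a contradiction. The system is inconsistent.

no solution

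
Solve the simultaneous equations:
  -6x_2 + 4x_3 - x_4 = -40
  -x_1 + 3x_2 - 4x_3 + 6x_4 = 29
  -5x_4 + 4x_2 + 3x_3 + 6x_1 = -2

Row-reduce:
Swap R1 and R2.
R1 ← R1 / (-1).
R3 ← R3 − 6·R1.
R2 ← R2 / (-6).
R1 ← R1 + 3·R2.
R3 ← R3 − 22·R2.
R3 ← R3 / (-19/3).
R1 ← R1 − 2·R3.
R2 ← R2 + 2/3·R3.
Rank is 3 with 4 unknowns, leaving x_4 free.

infinitely many solutions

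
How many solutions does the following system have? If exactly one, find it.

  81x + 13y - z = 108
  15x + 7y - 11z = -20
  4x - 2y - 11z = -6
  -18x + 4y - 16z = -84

x = 2, y = -4, z = 2

Row-reduce the augmented matrix:
R1 ← R1 / (81).
R2 ← R2 − 15·R1.
R3 ← R3 − 4·R1.
R4 ← R4 + 18·R1.
R2 ← R2 / (124/27).
R1 ← R1 − 13/81·R2.
R3 ← R3 + 214/81·R2.
R4 ← R4 − 62/9·R2.
R3 ← R3 / (-1597/93).
R1 ← R1 − 34/93·R3.
R2 ← R2 + 73/31·R3.
R4 reduces to 0 = 0, so the extra equation is consistent.
Reading off the reduced rows gives x = 2, y = -4, z = 2.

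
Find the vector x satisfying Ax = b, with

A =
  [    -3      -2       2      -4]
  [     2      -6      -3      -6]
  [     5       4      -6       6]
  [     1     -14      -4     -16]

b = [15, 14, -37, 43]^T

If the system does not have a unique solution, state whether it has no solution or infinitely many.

Row-reduce:
R1 ← R1 / (-3).
R2 ← R2 − 2·R1.
R3 ← R3 − 5·R1.
R4 ← R4 − 1·R1.
R2 ← R2 / (-22/3).
R1 ← R1 − 2/3·R2.
R3 ← R3 − 2/3·R2.
R4 ← R4 + 44/3·R2.
R3 ← R3 / (-31/11).
R1 ← R1 + 9/11·R3.
R2 ← R2 − 5/22·R3.
Rank is 3 with 4 unknowns, leaving x_4 free.

infinitely many solutions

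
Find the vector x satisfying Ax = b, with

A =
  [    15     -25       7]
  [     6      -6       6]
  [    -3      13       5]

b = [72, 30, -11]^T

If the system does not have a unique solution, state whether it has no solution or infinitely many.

no solution

Row-reduce:
R1 ← R1 / (15).
R2 ← R2 − 6·R1.
R3 ← R3 + 3·R1.
R2 ← R2 / (4).
R1 ← R1 + 5/3·R2.
R3 ← R3 − 8·R2.
Row 3 reduces to 0 = 1, a contradiction. The system is inconsistent.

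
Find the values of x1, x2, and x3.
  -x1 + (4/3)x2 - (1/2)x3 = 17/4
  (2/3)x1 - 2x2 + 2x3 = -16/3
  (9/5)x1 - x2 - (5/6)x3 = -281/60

Row-reduce the augmented matrix:
R1 ← R1 / (-1).
R2 ← R2 − 2/3·R1.
R3 ← R3 − 9/5·R1.
R2 ← R2 / (-10/9).
R1 ← R1 + 4/3·R2.
R3 ← R3 − 7/5·R2.
R3 ← R3 / (11/30).
R1 ← R1 + 3/2·R3.
R2 ← R2 + 3/2·R3.
Reading off the reduced rows gives x1 = -2, x2 = 3/2, x3 = -1/2.

x1 = -2, x2 = 3/2, x3 = -1/2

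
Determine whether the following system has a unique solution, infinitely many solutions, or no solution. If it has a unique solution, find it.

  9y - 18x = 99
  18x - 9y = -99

infinitely many solutions

Row-reduce:
R1 ← R1 / (-18).
R2 ← R2 − 18·R1.
Rank is 1 with 2 unknowns, leaving y free.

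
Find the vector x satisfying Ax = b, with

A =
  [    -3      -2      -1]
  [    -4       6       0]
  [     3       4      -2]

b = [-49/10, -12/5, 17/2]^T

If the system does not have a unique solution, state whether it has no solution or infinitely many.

x_1 = 3/2, x_2 = 3/5, x_3 = -4/5

Row-reduce the augmented matrix:
R1 ← R1 / (-3).
R2 ← R2 + 4·R1.
R3 ← R3 − 3·R1.
R2 ← R2 / (26/3).
R1 ← R1 − 2/3·R2.
R3 ← R3 − 2·R2.
R3 ← R3 / (-43/13).
R1 ← R1 − 3/13·R3.
R2 ← R2 − 2/13·R3.
Reading off the reduced rows gives x_1 = 3/2, x_2 = 3/5, x_3 = -4/5.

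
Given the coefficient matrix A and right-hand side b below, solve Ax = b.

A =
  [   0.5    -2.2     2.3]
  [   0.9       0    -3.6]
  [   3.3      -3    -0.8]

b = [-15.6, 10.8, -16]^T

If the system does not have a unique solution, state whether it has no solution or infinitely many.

Row-reduce the augmented matrix:
R1 ← R1 / (1/2).
R2 ← R2 − 9/10·R1.
R3 ← R3 − 33/10·R1.
R2 ← R2 / (99/25).
R1 ← R1 + 22/5·R2.
R3 ← R3 − 288/25·R2.
R3 ← R3 / (719/110).
R1 ← R1 + 4·R3.
R2 ← R2 + 43/22·R3.
Reading off the reduced rows gives x_1 = -4, x_2 = 2, x_3 = -4.

x_1 = -4, x_2 = 2, x_3 = -4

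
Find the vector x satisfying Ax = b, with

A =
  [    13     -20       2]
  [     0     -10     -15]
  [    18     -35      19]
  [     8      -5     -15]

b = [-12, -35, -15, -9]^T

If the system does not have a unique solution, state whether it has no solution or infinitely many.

x_1 = 2, x_2 = 2, x_3 = 1

Row-reduce the augmented matrix:
R1 ← R1 / (13).
R3 ← R3 − 18·R1.
R4 ← R4 − 8·R1.
R2 ← R2 / (-10).
R1 ← R1 + 20/13·R2.
R3 ← R3 + 95/13·R2.
R4 ← R4 − 95/13·R2.
R3 ← R3 / (707/26).
R1 ← R1 − 32/13·R3.
R2 ← R2 − 3/2·R3.
R4 ← R4 + 707/26·R3.
R4 reduces to 0 = 0, so the extra equation is consistent.
Reading off the reduced rows gives x_1 = 2, x_2 = 2, x_3 = 1.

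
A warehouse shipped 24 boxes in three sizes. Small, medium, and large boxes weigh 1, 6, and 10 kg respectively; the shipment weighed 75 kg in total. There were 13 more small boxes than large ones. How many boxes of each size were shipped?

Let s = small boxes, m = medium boxes, l = large boxes.
  s + m + l = 24
  s + 6m + 10l = 75
  s - l = 13
Row-reduce the augmented matrix:
R2 ← R2 − 1·R1.
R3 ← R3 − 1·R1.
R2 ← R2 / (5).
R1 ← R1 − 1·R2.
R3 ← R3 + 1·R2.
R3 ← R3 / (-1/5).
R1 ← R1 + 4/5·R3.
R2 ← R2 − 9/5·R3.
Reading off the reduced rows gives s = 17, m = 3, l = 4.

small boxes: 17, medium boxes: 3, large boxes: 4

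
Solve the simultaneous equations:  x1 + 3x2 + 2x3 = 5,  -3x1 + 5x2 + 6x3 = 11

Row-reduce:
R2 ← R2 + 3·R1.
R2 ← R2 / (14).
R1 ← R1 − 3·R2.
Rank is 2 with 3 unknowns, leaving x3 free.

infinitely many solutions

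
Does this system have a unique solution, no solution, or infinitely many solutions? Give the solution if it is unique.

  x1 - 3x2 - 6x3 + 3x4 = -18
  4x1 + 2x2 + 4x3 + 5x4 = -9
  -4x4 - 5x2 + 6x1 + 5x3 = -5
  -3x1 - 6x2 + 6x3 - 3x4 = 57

x1 = -6, x2 = -3, x3 = 4, x4 = 1

Row-reduce the augmented matrix:
R2 ← R2 − 4·R1.
R3 ← R3 − 6·R1.
R4 ← R4 + 3·R1.
R2 ← R2 / (14).
R1 ← R1 + 3·R2.
R3 ← R3 − 13·R2.
R4 ← R4 + 15·R2.
R3 ← R3 / (15).
R2 ← R2 − 2·R3.
R4 ← R4 − 18·R3.
R4 ← R4 / (171/10).
R1 ← R1 − 3/2·R4.
R2 ← R2 − 47/30·R4.
R3 ← R3 + 31/30·R4.
Reading off the reduced rows gives x1 = -6, x2 = -3, x3 = 4, x4 = 1.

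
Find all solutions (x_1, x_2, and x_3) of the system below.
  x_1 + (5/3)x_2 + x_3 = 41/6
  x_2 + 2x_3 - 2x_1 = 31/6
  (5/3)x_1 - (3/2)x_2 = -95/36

x_1 = 2/3, x_2 = 5/2, x_3 = 2

Row-reduce the augmented matrix:
R2 ← R2 + 2·R1.
R3 ← R3 − 5/3·R1.
R2 ← R2 / (13/3).
R1 ← R1 − 5/3·R2.
R3 ← R3 + 77/18·R2.
R3 ← R3 / (89/39).
R1 ← R1 + 7/13·R3.
R2 ← R2 − 12/13·R3.
Reading off the reduced rows gives x_1 = 2/3, x_2 = 5/2, x_3 = 2.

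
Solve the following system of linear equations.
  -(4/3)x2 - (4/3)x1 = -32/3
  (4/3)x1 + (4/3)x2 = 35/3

Row-reduce:
R1 ← R1 / (-4/3).
R2 ← R2 − 4/3·R1.
Row 2 reduces to 0 = 1, a contradiction. The system is inconsistent.

no solution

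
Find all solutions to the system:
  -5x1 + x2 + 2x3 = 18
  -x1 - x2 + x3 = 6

Row-reduce:
R1 ← R1 / (-5).
R2 ← R2 + 1·R1.
R2 ← R2 / (-6/5).
R1 ← R1 + 1/5·R2.
Rank is 2 with 3 unknowns, leaving x3 free.

infinitely many solutions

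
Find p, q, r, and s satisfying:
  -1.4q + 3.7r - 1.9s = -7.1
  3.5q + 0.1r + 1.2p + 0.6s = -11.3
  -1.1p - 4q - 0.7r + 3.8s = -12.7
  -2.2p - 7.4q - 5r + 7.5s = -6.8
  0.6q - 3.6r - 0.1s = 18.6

Row-reduce the augmented matrix:
Swap R1 and R2.
R1 ← R1 / (6/5).
R3 ← R3 + 11/10·R1.
R4 ← R4 + 11/5·R1.
R2 ← R2 / (-7/5).
R1 ← R1 − 35/12·R2.
R3 ← R3 + 19/24·R2.
R4 ← R4 + 59/60·R2.
R5 ← R5 − 3/5·R2.
R3 ← R3 / (-4537/1680).
R1 ← R1 − 187/24·R3.
R2 ← R2 + 37/14·R3.
R4 ← R4 + 6229/840·R3.
R5 ← R5 + 141/70·R3.
R4 ← R4 / (-17311/3490).
R1 ← R1 − 4255/349·R4.
R2 ← R2 + 1379/349·R4.
R3 ← R3 + 701/349·R4.
R5 ← R5 + 17311/3490·R4.
R5 reduces to 0 = 0, so the extra equation is consistent.
Reading off the reduced rows gives p = -6, q = 0, r = -5, s = -6.

p = -6, q = 0, r = -5, s = -6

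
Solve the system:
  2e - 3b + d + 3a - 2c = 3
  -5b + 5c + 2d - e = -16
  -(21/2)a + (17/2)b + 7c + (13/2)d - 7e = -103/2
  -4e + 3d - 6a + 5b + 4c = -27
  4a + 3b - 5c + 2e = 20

Row-reduce:
R1 ← R1 / (3).
R3 ← R3 + 21/2·R1.
R4 ← R4 + 6·R1.
R5 ← R5 − 4·R1.
R2 ← R2 / (-5).
R1 ← R1 + 1·R2.
R3 ← R3 + 2·R2.
R4 ← R4 + 1·R2.
R5 ← R5 − 7·R2.
R3 ← R3 / (-2).
R1 ← R1 + 5/3·R3.
R2 ← R2 + 1·R3.
R4 ← R4 + 1·R3.
R5 ← R5 − 14/3·R3.
Swap R4 and R5.
R4 ← R4 / (344/15).
R1 ← R1 + 116/15·R4.
R2 ← R2 + 5·R4.
R3 ← R3 + 23/5·R4.
Row 5 reduces to 0 = -1/2, a contradiction. The system is inconsistent.

no solution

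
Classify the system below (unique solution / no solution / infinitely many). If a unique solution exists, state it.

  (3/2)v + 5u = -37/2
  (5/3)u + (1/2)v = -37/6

infinitely many solutions

Row-reduce:
R1 ← R1 / (5).
R2 ← R2 − 5/3·R1.
Rank is 1 with 2 unknowns, leaving v free.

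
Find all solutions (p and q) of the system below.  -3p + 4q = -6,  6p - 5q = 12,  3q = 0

p = 2, q = 0

Row-reduce the augmented matrix:
R1 ← R1 / (-3).
R2 ← R2 − 6·R1.
R2 ← R2 / (3).
R1 ← R1 + 4/3·R2.
R3 ← R3 − 3·R2.
R3 reduces to 0 = 0, so the extra equation is consistent.
Reading off the reduced rows gives p = 2, q = 0.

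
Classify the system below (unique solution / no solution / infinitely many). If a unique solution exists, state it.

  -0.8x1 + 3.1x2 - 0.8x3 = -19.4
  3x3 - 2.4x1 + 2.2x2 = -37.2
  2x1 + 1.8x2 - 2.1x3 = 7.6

x1 = 5, x2 = -6, x3 = -4

Row-reduce the augmented matrix:
R1 ← R1 / (-4/5).
R2 ← R2 + 12/5·R1.
R3 ← R3 − 2·R1.
R2 ← R2 / (-71/10).
R1 ← R1 + 31/8·R2.
R3 ← R3 − 191/20·R2.
R3 ← R3 / (1123/355).
R1 ← R1 + 553/284·R3.
R2 ← R2 + 54/71·R3.
Reading off the reduced rows gives x1 = 5, x2 = -6, x3 = -4.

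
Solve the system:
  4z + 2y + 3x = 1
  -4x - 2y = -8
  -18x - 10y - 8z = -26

Row-reduce:
R1 ← R1 / (3).
R2 ← R2 + 4·R1.
R3 ← R3 + 18·R1.
R2 ← R2 / (2/3).
R1 ← R1 − 2/3·R2.
R3 ← R3 − 2·R2.
Rank is 2 with 3 unknowns, leaving z free.

infinitely many solutions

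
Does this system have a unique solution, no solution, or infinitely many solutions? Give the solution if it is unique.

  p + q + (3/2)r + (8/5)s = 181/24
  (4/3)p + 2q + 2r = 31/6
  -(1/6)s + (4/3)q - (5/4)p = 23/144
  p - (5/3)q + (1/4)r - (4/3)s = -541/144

p = 1/4, q = 2/3, r = 7/4, s = 5/2

Row-reduce the augmented matrix:
R2 ← R2 − 4/3·R1.
R3 ← R3 + 5/4·R1.
R4 ← R4 − 1·R1.
R2 ← R2 / (2/3).
R1 ← R1 − 1·R2.
R3 ← R3 − 31/12·R2.
R4 ← R4 + 8/3·R2.
R3 ← R3 / (15/8).
R1 ← R1 − 3/2·R3.
R4 ← R4 + 5/4·R3.
R4 ← R4 / (-71/15).
R1 ← R1 + 82/25·R4.
R2 ← R2 + 16/5·R4.
R3 ← R3 − 404/75·R4.
Reading off the reduced rows gives p = 1/4, q = 2/3, r = 7/4, s = 5/2.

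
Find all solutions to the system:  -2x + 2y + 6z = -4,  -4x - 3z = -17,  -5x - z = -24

x = 5, y = 6, z = -1

Row-reduce the augmented matrix:
R1 ← R1 / (-2).
R2 ← R2 + 4·R1.
R3 ← R3 + 5·R1.
R2 ← R2 / (-4).
R1 ← R1 + 1·R2.
R3 ← R3 + 5·R2.
R3 ← R3 / (11/4).
R1 ← R1 − 3/4·R3.
R2 ← R2 − 15/4·R3.
Reading off the reduced rows gives x = 5, y = 6, z = -1.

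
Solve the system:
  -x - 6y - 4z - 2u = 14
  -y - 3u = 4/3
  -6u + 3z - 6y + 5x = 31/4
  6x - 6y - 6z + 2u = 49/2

x = 1, y = -4/3, z = -7/4, u = 0

Row-reduce the augmented matrix:
R1 ← R1 / (-1).
R3 ← R3 − 5·R1.
R4 ← R4 − 6·R1.
R2 ← R2 / (-1).
R1 ← R1 − 6·R2.
R3 ← R3 + 36·R2.
R4 ← R4 + 42·R2.
R3 ← R3 / (-17).
R1 ← R1 − 4·R3.
R4 ← R4 + 30·R3.
R4 ← R4 / (-788/17).
R1 ← R1 − 96/17·R4.
R2 ← R2 − 3·R4.
R3 ← R3 + 92/17·R4.
Reading off the reduced rows gives x = 1, y = -4/3, z = -7/4, u = 0.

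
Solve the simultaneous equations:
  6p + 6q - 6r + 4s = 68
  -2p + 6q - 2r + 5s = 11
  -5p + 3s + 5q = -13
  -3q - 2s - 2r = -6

p = 6, q = 4, r = -2, s = -1

Row-reduce the augmented matrix:
R1 ← R1 / (6).
R2 ← R2 + 2·R1.
R3 ← R3 + 5·R1.
R2 ← R2 / (8).
R1 ← R1 − 1·R2.
R3 ← R3 − 10·R2.
R4 ← R4 + 3·R2.
Swap R3 and R4.
R3 ← R3 / (-7/2).
R1 ← R1 + 1/2·R3.
R2 ← R2 + 1/2·R3.
R4 ← R4 / (-19/12).
R1 ← R1 + 5/28·R4.
R2 ← R2 − 31/42·R4.
R3 ← R3 + 3/28·R4.
Reading off the reduced rows gives p = 6, q = 4, r = -2, s = -1.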